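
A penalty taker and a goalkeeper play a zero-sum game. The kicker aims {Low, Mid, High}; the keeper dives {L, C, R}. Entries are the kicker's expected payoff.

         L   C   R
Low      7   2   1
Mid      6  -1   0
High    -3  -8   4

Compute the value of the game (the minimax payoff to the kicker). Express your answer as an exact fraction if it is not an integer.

16/13

Row minima: Low → 1, Mid → -1, High → -8; maximin = 1.
Column maxima: L → 7, C → 2, R → 4; minimax = 2.
1 ≠ 2, so there is no saddle point; optimal play is mixed.
Mid is strictly dominated by Low, so the kicker never plays it.
L is strictly dominated by C (it gives the kicker strictly more in every row), so the keeper never plays it.
On the remaining 2×2 (Low, High vs C, R):
Let the kicker play Low with probability p. Expected payoff against C: 2p + (-8)(1−p) = 10p − 8; against R: 1p + 4(1−p) = −3p + 4.
Setting these equal: 10p − 8 = −3p + 4 ⇒ 13p = 12 ⇒ p = 12/13, and the value is (10)·(12/13) − 8 = 16/13.
For the keeper: with q = P(C), equating Low's and High's payoffs gives q + 1 = −12q + 4 ⇒ q = 3/13.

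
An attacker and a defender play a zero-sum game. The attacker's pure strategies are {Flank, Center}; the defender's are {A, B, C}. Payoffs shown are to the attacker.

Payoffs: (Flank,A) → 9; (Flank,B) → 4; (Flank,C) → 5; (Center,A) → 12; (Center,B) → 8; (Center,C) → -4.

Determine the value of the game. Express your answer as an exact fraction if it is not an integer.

Row minima: Flank → 4, Center → -4; maximin = 4.
Column maxima: A → 12, B → 8, C → 5; minimax = 5.
4 ≠ 5, so there is no saddle point; optimal play is mixed.
A is strictly dominated by B (it gives the attacker strictly more in every row), so the defender never plays it.
On the remaining 2×2 (Flank, Center vs B, C):
Let the attacker play Flank with probability p. Expected payoff against B: 4p + 8(1−p) = −4p + 8; against C: 5p + (-4)(1−p) = 9p − 4.
Setting these equal: −4p + 8 = 9p − 4 ⇒ −13p = -12 ⇒ p = 12/13, and the value is (-4)·(12/13) + 8 = 56/13.
For the defender: with q = P(B), equating Flank's and Center's payoffs gives −q + 5 = 12q − 4 ⇒ q = 9/13.

56/13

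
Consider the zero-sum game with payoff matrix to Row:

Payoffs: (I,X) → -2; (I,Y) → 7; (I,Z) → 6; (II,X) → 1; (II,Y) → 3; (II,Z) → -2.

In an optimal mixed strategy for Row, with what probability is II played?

8/11

Row minima: I → -2, II → -2; maximin = -2.
Column maxima: X → 1, Y → 7, Z → 6; minimax = 1.
-2 ≠ 1, so there is no saddle point; optimal play is mixed.
Y is strictly dominated by X (it gives Row strictly more in every row), so Column never plays it.
On the remaining 2×2 (I, II vs X, Z):
Let Row play I with probability p. Expected payoff against X: (-2)p + 1(1−p) = −3p + 1; against Z: 6p + (-2)(1−p) = 8p − 2.
Setting these equal: −3p + 1 = 8p − 2 ⇒ −11p = -3 ⇒ p = 3/11, and the value is (-3)·(3/11) + 1 = 2/11.
For Column: with q = P(X), equating I's and II's payoffs gives −8q + 6 = 3q − 2 ⇒ q = 8/11.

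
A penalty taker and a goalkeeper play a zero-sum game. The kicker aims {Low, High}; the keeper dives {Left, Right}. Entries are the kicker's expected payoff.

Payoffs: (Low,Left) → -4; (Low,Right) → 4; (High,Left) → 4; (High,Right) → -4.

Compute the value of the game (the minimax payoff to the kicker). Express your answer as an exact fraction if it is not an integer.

0

Row minima: Low → -4, High → -4; maximin = -4.
Column maxima: Left → 4, Right → 4; minimax = 4.
-4 ≠ 4, so there is no saddle point; optimal play is mixed.
Let the kicker play Low with probability p. Expected payoff against Left: (-4)p + 4(1−p) = −8p + 4; against Right: 4p + (-4)(1−p) = 8p − 4.
Setting these equal: −8p + 4 = 8p − 4 ⇒ −16p = -8 ⇒ p = 1/2, and the value is (-8)·(1/2) + 4 = 0.
For the keeper: with q = P(Left), equating Low's and High's payoffs gives −8q + 4 = 8q − 4 ⇒ q = 1/2.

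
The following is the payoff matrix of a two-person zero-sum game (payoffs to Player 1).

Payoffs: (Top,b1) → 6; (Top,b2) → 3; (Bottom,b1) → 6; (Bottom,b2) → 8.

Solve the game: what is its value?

6

Row minima: Top → 3, Bottom → 6; maximin = 6.
Column maxima: b1 → 6, b2 → 8; minimax = 6.
Since maximin = minimax = 6, there is a saddle point and the value is 6.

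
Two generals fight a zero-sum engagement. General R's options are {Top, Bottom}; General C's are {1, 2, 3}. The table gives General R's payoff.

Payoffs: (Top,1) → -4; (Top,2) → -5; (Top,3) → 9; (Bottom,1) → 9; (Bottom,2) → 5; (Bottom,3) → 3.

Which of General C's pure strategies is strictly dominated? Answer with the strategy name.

1

2 holds General R's payoff strictly below 1 in every row: -5 < -4, 5 < 9.
So 1 is strictly dominated for General C.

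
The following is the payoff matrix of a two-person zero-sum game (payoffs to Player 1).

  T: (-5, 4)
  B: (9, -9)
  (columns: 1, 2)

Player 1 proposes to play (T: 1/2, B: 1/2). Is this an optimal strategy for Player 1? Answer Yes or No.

Against 1 this mix gives (1/2)·(-5) + (1/2)·9 = 2.
Against 2 this mix gives (1/2)·4 + (1/2)·(-9) = -5/2.
Player 2 will play 2, holding Player 1 to -5/2. Shifting weight toward the row that does better against 2 would raise this floor (the equalizing mix achieves -1/3 against both 2 and 1), so the proposed strategy is not optimal.

No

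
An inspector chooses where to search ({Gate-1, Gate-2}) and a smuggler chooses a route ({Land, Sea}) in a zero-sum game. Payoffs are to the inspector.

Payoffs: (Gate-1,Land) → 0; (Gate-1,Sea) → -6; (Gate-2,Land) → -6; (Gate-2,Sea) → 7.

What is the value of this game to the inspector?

Row minima: Gate-1 → -6, Gate-2 → -6; maximin = -6.
Column maxima: Land → 0, Sea → 7; minimax = 0.
-6 ≠ 0, so there is no saddle point; optimal play is mixed.
Let the inspector play Gate-1 with probability p. Expected payoff against Land: 0p + (-6)(1−p) = 6p − 6; against Sea: (-6)p + 7(1−p) = −13p + 7.
Setting these equal: 6p − 6 = −13p + 7 ⇒ 19p = 13 ⇒ p = 13/19, and the value is (6)·(13/19) − 6 = -36/19.
For the smuggler: with q = P(Land), equating Gate-1's and Gate-2's payoffs gives 6q − 6 = −13q + 7 ⇒ q = 13/19.

-36/19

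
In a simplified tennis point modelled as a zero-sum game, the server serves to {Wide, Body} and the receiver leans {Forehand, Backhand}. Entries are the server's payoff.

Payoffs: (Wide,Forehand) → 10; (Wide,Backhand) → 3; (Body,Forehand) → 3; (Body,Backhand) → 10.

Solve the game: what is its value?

Row minima: Wide → 3, Body → 3; maximin = 3.
Column maxima: Forehand → 10, Backhand → 10; minimax = 10.
3 ≠ 10, so there is no saddle point; optimal play is mixed.
Let the server play Wide with probability p. Expected payoff against Forehand: 10p + 3(1−p) = 7p + 3; against Backhand: 3p + 10(1−p) = −7p + 10.
Setting these equal: 7p + 3 = −7p + 10 ⇒ 14p = 7 ⇒ p = 1/2, and the value is (7)·(1/2) + 3 = 13/2.
For the receiver: with q = P(Forehand), equating Wide's and Body's payoffs gives 7q + 3 = −7q + 10 ⇒ q = 1/2.

13/2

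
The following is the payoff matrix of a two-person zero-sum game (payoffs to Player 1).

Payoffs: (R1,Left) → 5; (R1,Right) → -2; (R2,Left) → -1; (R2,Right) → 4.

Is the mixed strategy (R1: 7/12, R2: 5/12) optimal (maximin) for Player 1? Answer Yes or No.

No

Against Left this mix gives (7/12)·5 + (5/12)·(-1) = 5/2.
Against Right this mix gives (7/12)·(-2) + (5/12)·4 = 1/2.
Player 2 will play Right, holding Player 1 to 1/2. Shifting weight toward the row that does better against Right would raise this floor (the equalizing mix achieves 3/2 against both Right and Left), so the proposed strategy is not optimal.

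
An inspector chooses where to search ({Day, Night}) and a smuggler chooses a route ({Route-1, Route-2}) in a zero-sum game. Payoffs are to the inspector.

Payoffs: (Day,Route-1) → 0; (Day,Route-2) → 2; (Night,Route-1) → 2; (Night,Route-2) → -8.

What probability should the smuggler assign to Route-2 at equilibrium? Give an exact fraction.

1/6

Row minima: Day → 0, Night → -8; maximin = 0.
Column maxima: Route-1 → 2, Route-2 → 2; minimax = 2.
0 ≠ 2, so there is no saddle point; optimal play is mixed.
Let the inspector play Day with probability p. Expected payoff against Route-1: 0p + 2(1−p) = −2p + 2; against Route-2: 2p + (-8)(1−p) = 10p − 8.
Setting these equal: −2p + 2 = 10p − 8 ⇒ −12p = -10 ⇒ p = 5/6, and the value is (-2)·(5/6) + 2 = 1/3.
For the smuggler: with q = P(Route-1), equating Day's and Night's payoffs gives −2q + 2 = 10q − 8 ⇒ q = 5/6.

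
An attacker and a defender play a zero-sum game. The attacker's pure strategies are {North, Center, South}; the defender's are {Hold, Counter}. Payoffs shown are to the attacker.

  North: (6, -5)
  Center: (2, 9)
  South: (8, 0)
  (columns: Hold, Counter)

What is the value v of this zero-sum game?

Row minima: North → -5, Center → 2, South → 0; maximin = 2.
Column maxima: Hold → 8, Counter → 9; minimax = 8.
2 ≠ 8, so there is no saddle point; optimal play is mixed.
North is strictly dominated by South, so the attacker never plays it.
On the remaining 2×2 (Center, South vs Hold, Counter):
Let the attacker play Center with probability p. Expected payoff against Hold: 2p + 8(1−p) = −6p + 8; against Counter: 9p + 0(1−p) = 9p.
Setting these equal: −6p + 8 = 9p ⇒ −15p = -8 ⇒ p = 8/15, and the value is (-6)·(8/15) + 8 = 24/5.
For the defender: with q = P(Hold), equating Center's and South's payoffs gives −7q + 9 = 8q ⇒ q = 3/5.

24/5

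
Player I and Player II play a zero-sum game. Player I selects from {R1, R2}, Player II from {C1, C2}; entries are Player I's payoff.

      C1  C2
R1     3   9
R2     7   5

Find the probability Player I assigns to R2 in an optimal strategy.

Row minima: R1 → 3, R2 → 5; maximin = 5.
Column maxima: C1 → 7, C2 → 9; minimax = 7.
5 ≠ 7, so there is no saddle point; optimal play is mixed.
Let Player I play R1 with probability p. Expected payoff against C1: 3p + 7(1−p) = −4p + 7; against C2: 9p + 5(1−p) = 4p + 5.
Setting these equal: −4p + 7 = 4p + 5 ⇒ −8p = -2 ⇒ p = 1/4, and the value is (-4)·(1/4) + 7 = 6.
For Player II: with q = P(C1), equating R1's and R2's payoffs gives −6q + 9 = 2q + 5 ⇒ q = 1/2.

3/4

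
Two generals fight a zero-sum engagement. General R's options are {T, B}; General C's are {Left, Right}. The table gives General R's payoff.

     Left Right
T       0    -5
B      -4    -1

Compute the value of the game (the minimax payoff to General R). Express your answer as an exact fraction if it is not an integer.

Row minima: T → -5, B → -4; maximin = -4.
Column maxima: Left → 0, Right → -1; minimax = -1.
-4 ≠ -1, so there is no saddle point; optimal play is mixed.
Let General R play T with probability p. Expected payoff against Left: 0p + (-4)(1−p) = 4p − 4; against Right: (-5)p + (-1)(1−p) = −4p − 1.
Setting these equal: 4p − 4 = −4p − 1 ⇒ 8p = 3 ⇒ p = 3/8, and the value is (4)·(3/8) − 4 = -5/2.
For General C: with q = P(Left), equating T's and B's payoffs gives 5q − 5 = −3q − 1 ⇒ q = 1/2.

-5/2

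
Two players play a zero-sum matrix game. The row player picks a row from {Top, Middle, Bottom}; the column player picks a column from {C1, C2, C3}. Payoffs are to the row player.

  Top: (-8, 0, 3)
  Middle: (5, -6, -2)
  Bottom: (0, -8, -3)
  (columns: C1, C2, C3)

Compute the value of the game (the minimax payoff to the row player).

Row minima: Top → -8, Middle → -6, Bottom → -8; maximin = -6.
Column maxima: C1 → 5, C2 → 0, C3 → 3; minimax = 0.
-6 ≠ 0, so there is no saddle point; optimal play is mixed.
Bottom is strictly dominated by Middle, so the row player never plays it.
C3 is strictly dominated by C2 (it gives the row player strictly more in every row), so the column player never plays it.
On the remaining 2×2 (Top, Middle vs C1, C2):
Let the row player play Top with probability p. Expected payoff against C1: (-8)p + 5(1−p) = −13p + 5; against C2: 0p + (-6)(1−p) = 6p − 6.
Setting these equal: −13p + 5 = 6p − 6 ⇒ −19p = -11 ⇒ p = 11/19, and the value is (-13)·(11/19) + 5 = -48/19.
For the column player: with q = P(C1), equating Top's and Middle's payoffs gives −8q = 11q − 6 ⇒ q = 6/19.

-48/19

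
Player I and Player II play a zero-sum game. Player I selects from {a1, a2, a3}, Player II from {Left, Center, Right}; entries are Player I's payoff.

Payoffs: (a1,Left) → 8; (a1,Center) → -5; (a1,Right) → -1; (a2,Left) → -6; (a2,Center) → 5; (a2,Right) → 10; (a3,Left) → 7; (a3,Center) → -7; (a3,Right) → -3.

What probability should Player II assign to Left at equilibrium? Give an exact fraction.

Row minima: a1 → -5, a2 → -6, a3 → -7; maximin = -5.
Column maxima: Left → 8, Center → 5, Right → 10; minimax = 5.
-5 ≠ 5, so there is no saddle point; optimal play is mixed.
a3 is strictly dominated by a1, so Player I never plays it.
Right is strictly dominated by Center (it gives Player I strictly more in every row), so Player II never plays it.
On the remaining 2×2 (a1, a2 vs Left, Center):
Let Player I play a1 with probability p. Expected payoff against Left: 8p + (-6)(1−p) = 14p − 6; against Center: (-5)p + 5(1−p) = −10p + 5.
Setting these equal: 14p − 6 = −10p + 5 ⇒ 24p = 11 ⇒ p = 11/24, and the value is (14)·(11/24) − 6 = 5/12.
For Player II: with q = P(Left), equating a1's and a2's payoffs gives 13q − 5 = −11q + 5 ⇒ q = 5/12.

5/12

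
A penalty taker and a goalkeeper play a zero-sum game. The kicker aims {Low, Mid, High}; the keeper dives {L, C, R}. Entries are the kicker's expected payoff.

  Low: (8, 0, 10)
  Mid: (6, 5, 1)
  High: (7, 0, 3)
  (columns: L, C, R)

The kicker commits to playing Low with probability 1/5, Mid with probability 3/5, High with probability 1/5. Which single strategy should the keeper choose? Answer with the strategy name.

C

If the keeper plays L, the kicker's expected payoff is (1/5)·8 + (3/5)·6 + (1/5)·7 = 33/5.
If the keeper plays C, the kicker's expected payoff is (1/5)·0 + (3/5)·5 + (1/5)·0 = 3.
If the keeper plays R, the kicker's expected payoff is (1/5)·10 + (3/5)·1 + (1/5)·3 = 16/5.
The keeper minimizes the kicker's payoff; the smallest is 3, so the best response is C.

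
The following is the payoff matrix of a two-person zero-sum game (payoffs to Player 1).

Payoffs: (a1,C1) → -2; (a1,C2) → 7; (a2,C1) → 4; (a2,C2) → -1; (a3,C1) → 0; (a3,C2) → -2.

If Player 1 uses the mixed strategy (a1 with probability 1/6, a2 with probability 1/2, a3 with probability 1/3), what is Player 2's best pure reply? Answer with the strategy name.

If Player 2 plays C1, Player 1's expected payoff is (1/6)·(-2) + (1/2)·4 + (1/3)·0 = 5/3.
If Player 2 plays C2, Player 1's expected payoff is (1/6)·7 + (1/2)·(-1) + (1/3)·(-2) = 0.
Player 2 minimizes Player 1's payoff; the smallest is 0, so the best response is C2.

C2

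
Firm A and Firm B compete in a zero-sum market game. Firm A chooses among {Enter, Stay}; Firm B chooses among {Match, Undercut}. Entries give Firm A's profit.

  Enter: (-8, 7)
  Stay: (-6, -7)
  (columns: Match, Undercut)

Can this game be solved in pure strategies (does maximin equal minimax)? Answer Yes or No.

No

Row minima: Enter → -8, Stay → -7; maximin = -7.
Column maxima: Match → -6, Undercut → 7; minimax = -6.
-7 ≠ -6, so no pure-strategy equilibrium exists.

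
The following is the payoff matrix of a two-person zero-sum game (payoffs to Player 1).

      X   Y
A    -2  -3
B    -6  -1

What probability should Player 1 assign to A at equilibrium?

Row minima: A → -3, B → -6; maximin = -3.
Column maxima: X → -2, Y → -1; minimax = -2.
-3 ≠ -2, so there is no saddle point; optimal play is mixed.
Let Player 1 play A with probability p. Expected payoff against X: (-2)p + (-6)(1−p) = 4p − 6; against Y: (-3)p + (-1)(1−p) = −2p − 1.
Setting these equal: 4p − 6 = −2p − 1 ⇒ 6p = 5 ⇒ p = 5/6, and the value is (4)·(5/6) − 6 = -8/3.
For Player 2: with q = P(X), equating A's and B's payoffs gives q − 3 = −5q − 1 ⇒ q = 1/3.

5/6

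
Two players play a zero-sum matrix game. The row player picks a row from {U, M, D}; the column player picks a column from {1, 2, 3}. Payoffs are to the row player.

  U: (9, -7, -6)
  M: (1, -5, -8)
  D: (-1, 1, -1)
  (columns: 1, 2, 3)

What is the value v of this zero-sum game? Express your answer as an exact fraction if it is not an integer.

-1

Row minima: U → -7, M → -8, D → -1; maximin = -1.
Column maxima: 1 → 9, 2 → 1, 3 → -1; minimax = -1.
Since maximin = minimax = -1, there is a saddle point and the value is -1.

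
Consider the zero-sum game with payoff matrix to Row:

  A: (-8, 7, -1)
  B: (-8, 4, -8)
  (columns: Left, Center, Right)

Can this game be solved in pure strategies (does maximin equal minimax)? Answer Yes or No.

Row minima: A → -8, B → -8; maximin = -8.
Column maxima: Left → -8, Center → 7, Right → -1; minimax = -8.
maximin = minimax = -8, so a saddle point exists.

Yes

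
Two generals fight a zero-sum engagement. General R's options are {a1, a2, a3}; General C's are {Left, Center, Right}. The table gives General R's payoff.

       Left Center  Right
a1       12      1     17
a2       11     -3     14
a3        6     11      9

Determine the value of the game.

63/8

Row minima: a1 → 1, a2 → -3, a3 → 6; maximin = 6.
Column maxima: Left → 12, Center → 11, Right → 17; minimax = 11.
6 ≠ 11, so there is no saddle point; optimal play is mixed.
a2 is strictly dominated by a1, so General R never plays it.
Right is strictly dominated by Left (it gives General R strictly more in every row), so General C never plays it.
On the remaining 2×2 (a1, a3 vs Left, Center):
Let General R play a1 with probability p. Expected payoff against Left: 12p + 6(1−p) = 6p + 6; against Center: 1p + 11(1−p) = −10p + 11.
Setting these equal: 6p + 6 = −10p + 11 ⇒ 16p = 5 ⇒ p = 5/16, and the value is (6)·(5/16) + 6 = 63/8.
For General C: with q = P(Left), equating a1's and a3's payoffs gives 11q + 1 = −5q + 11 ⇒ q = 5/8.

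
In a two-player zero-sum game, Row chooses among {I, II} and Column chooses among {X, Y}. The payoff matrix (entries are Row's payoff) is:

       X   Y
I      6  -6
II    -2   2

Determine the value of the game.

0

Row minima: I → -6, II → -2; maximin = -2.
Column maxima: X → 6, Y → 2; minimax = 2.
-2 ≠ 2, so there is no saddle point; optimal play is mixed.
Let Row play I with probability p. Expected payoff against X: 6p + (-2)(1−p) = 8p − 2; against Y: (-6)p + 2(1−p) = −8p + 2.
Setting these equal: 8p − 2 = −8p + 2 ⇒ 16p = 4 ⇒ p = 1/4, and the value is (8)·(1/4) − 2 = 0.
For Column: with q = P(X), equating I's and II's payoffs gives 12q − 6 = −4q + 2 ⇒ q = 1/2.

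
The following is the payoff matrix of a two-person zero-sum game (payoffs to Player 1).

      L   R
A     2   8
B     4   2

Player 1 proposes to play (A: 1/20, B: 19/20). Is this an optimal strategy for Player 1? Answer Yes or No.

Against L this mix gives (1/20)·2 + (19/20)·4 = 39/10.
Against R this mix gives (1/20)·8 + (19/20)·2 = 23/10.
Player 2 will play R, holding Player 1 to 23/10. Shifting weight toward the row that does better against R would raise this floor (the equalizing mix achieves 7/2 against both R and L), so the proposed strategy is not optimal.

No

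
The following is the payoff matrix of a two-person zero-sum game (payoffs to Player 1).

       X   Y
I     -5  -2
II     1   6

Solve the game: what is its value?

Row minima: I → -5, II → 1; maximin = 1.
Column maxima: X → 1, Y → 6; minimax = 1.
Since maximin = minimax = 1, there is a saddle point and the value is 1.

1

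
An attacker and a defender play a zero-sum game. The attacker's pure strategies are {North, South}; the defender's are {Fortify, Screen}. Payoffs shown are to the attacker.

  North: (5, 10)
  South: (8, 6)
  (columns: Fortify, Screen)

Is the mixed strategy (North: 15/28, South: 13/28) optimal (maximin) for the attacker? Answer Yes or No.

No

Against Fortify this mix gives (15/28)·5 + (13/28)·8 = 179/28.
Against Screen this mix gives (15/28)·10 + (13/28)·6 = 57/7.
The defender will play Fortify, holding the attacker to 179/28. Shifting weight toward the row that does better against Fortify would raise this floor (the equalizing mix achieves 50/7 against both Fortify and Screen), so the proposed strategy is not optimal.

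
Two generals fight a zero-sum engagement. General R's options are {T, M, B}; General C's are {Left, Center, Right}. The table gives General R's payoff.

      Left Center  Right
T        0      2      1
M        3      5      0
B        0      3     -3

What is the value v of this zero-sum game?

3/4

Row minima: T → 0, M → 0, B → -3; maximin = 0.
Column maxima: Left → 3, Center → 5, Right → 1; minimax = 1.
0 ≠ 1, so there is no saddle point; optimal play is mixed.
B is strictly dominated by M, so General R never plays it.
Center is strictly dominated by Left (it gives General R strictly more in every row), so General C never plays it.
On the remaining 2×2 (T, M vs Left, Right):
Let General R play T with probability p. Expected payoff against Left: 0p + 3(1−p) = −3p + 3; against Right: 1p + 0(1−p) = p.
Setting these equal: −3p + 3 = p ⇒ −4p = -3 ⇒ p = 3/4, and the value is (-3)·(3/4) + 3 = 3/4.
For General C: with q = P(Left), equating T's and M's payoffs gives −q + 1 = 3q ⇒ q = 1/4.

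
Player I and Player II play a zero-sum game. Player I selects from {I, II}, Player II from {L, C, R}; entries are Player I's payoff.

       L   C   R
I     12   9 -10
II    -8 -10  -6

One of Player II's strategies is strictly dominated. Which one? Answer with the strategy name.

L

C holds Player I's payoff strictly below L in every row: 9 < 12, -10 < -8.
So L is strictly dominated for Player II.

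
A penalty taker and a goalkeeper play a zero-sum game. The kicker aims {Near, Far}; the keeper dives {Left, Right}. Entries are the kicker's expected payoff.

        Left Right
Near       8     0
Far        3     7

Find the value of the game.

Row minima: Near → 0, Far → 3; maximin = 3.
Column maxima: Left → 8, Right → 7; minimax = 7.
3 ≠ 7, so there is no saddle point; optimal play is mixed.
Let the kicker play Near with probability p. Expected payoff against Left: 8p + 3(1−p) = 5p + 3; against Right: 0p + 7(1−p) = −7p + 7.
Setting these equal: 5p + 3 = −7p + 7 ⇒ 12p = 4 ⇒ p = 1/3, and the value is (5)·(1/3) + 3 = 14/3.
For the keeper: with q = P(Left), equating Near's and Far's payoffs gives 8q = −4q + 7 ⇒ q = 7/12.

14/3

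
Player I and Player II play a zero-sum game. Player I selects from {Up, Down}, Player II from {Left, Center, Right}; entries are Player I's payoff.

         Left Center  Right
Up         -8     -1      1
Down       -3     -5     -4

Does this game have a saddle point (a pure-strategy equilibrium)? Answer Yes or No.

Row minima: Up → -8, Down → -5; maximin = -5.
Column maxima: Left → -3, Center → -1, Right → 1; minimax = -3.
-5 ≠ -3, so no pure-strategy equilibrium exists.

No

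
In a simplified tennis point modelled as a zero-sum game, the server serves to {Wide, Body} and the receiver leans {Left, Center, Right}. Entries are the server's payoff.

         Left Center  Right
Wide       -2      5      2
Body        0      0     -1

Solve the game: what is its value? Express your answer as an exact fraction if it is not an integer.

-2/5

Row minima: Wide → -2, Body → -1; maximin = -1.
Column maxima: Left → 0, Center → 5, Right → 2; minimax = 0.
-1 ≠ 0, so there is no saddle point; optimal play is mixed.
Center is strictly dominated by Right (it gives the server strictly more in every row), so the receiver never plays it.
On the remaining 2×2 (Wide, Body vs Left, Right):
Let the server play Wide with probability p. Expected payoff against Left: (-2)p + 0(1−p) = −2p; against Right: 2p + (-1)(1−p) = 3p − 1.
Setting these equal: −2p = 3p − 1 ⇒ −5p = -1 ⇒ p = 1/5, and the value is (-2)·(1/5) = -2/5.
For the receiver: with q = P(Left), equating Wide's and Body's payoffs gives −4q + 2 = q − 1 ⇒ q = 3/5.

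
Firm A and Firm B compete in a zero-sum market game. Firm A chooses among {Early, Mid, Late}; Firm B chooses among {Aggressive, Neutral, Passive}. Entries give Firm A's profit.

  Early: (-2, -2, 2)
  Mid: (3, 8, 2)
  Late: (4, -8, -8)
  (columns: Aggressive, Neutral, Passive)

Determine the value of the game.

Row minima: Early → -2, Mid → 2, Late → -8; maximin = 2.
Column maxima: Aggressive → 4, Neutral → 8, Passive → 2; minimax = 2.
Since maximin = minimax = 2, there is a saddle point and the value is 2.

2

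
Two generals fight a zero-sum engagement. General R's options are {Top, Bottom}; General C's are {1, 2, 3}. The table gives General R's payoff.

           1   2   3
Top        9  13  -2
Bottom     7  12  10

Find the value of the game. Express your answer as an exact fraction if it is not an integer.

Row minima: Top → -2, Bottom → 7; maximin = 7.
Column maxima: 1 → 9, 2 → 13, 3 → 10; minimax = 9.
7 ≠ 9, so there is no saddle point; optimal play is mixed.
2 is strictly dominated by 1 (it gives General R strictly more in every row), so General C never plays it.
On the remaining 2×2 (Top, Bottom vs 1, 3):
Let General R play Top with probability p. Expected payoff against 1: 9p + 7(1−p) = 2p + 7; against 3: (-2)p + 10(1−p) = −12p + 10.
Setting these equal: 2p + 7 = −12p + 10 ⇒ 14p = 3 ⇒ p = 3/14, and the value is (2)·(3/14) + 7 = 52/7.
For General C: with q = P(1), equating Top's and Bottom's payoffs gives 11q − 2 = −3q + 10 ⇒ q = 6/7.

52/7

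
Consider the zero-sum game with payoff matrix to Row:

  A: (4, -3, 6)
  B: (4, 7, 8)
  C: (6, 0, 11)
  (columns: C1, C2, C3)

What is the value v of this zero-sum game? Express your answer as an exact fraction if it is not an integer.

Row minima: A → -3, B → 4, C → 0; maximin = 4.
Column maxima: C1 → 6, C2 → 7, C3 → 11; minimax = 6.
4 ≠ 6, so there is no saddle point; optimal play is mixed.
A is strictly dominated by C, so Row never plays it.
C3 is strictly dominated by C1 (it gives Row strictly more in every row), so Column never plays it.
On the remaining 2×2 (B, C vs C1, C2):
Let Row play B with probability p. Expected payoff against C1: 4p + 6(1−p) = −2p + 6; against C2: 7p + 0(1−p) = 7p.
Setting these equal: −2p + 6 = 7p ⇒ −9p = -6 ⇒ p = 2/3, and the value is (-2)·(2/3) + 6 = 14/3.
For Column: with q = P(C1), equating B's and C's payoffs gives −3q + 7 = 6q ⇒ q = 7/9.

14/3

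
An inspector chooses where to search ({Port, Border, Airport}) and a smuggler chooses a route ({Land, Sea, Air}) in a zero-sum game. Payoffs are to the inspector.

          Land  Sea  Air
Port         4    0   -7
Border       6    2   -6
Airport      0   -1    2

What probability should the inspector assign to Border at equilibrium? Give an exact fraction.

3/11

Row minima: Port → -7, Border → -6, Airport → -1; maximin = -1.
Column maxima: Land → 6, Sea → 2, Air → 2; minimax = 2.
-1 ≠ 2, so there is no saddle point; optimal play is mixed.
Port is strictly dominated by Border, so the inspector never plays it.
Land is strictly dominated by Sea (it gives the inspector strictly more in every row), so the smuggler never plays it.
On the remaining 2×2 (Border, Airport vs Sea, Air):
Let the inspector play Border with probability p. Expected payoff against Sea: 2p + (-1)(1−p) = 3p − 1; against Air: (-6)p + 2(1−p) = −8p + 2.
Setting these equal: 3p − 1 = −8p + 2 ⇒ 11p = 3 ⇒ p = 3/11, and the value is (3)·(3/11) − 1 = -2/11.
For the smuggler: with q = P(Sea), equating Border's and Airport's payoffs gives 8q − 6 = −3q + 2 ⇒ q = 8/11.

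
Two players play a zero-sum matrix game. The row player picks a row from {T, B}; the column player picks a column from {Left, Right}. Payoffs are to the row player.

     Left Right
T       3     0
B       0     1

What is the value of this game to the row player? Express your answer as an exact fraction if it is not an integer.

3/4

Row minima: T → 0, B → 0; maximin = 0.
Column maxima: Left → 3, Right → 1; minimax = 1.
0 ≠ 1, so there is no saddle point; optimal play is mixed.
Let the row player play T with probability p. Expected payoff against Left: 3p + 0(1−p) = 3p; against Right: 0p + 1(1−p) = −p + 1.
Setting these equal: 3p = −p + 1 ⇒ 4p = 1 ⇒ p = 1/4, and the value is (3)·(1/4) = 3/4.
For the column player: with q = P(Left), equating T's and B's payoffs gives 3q = −q + 1 ⇒ q = 1/4.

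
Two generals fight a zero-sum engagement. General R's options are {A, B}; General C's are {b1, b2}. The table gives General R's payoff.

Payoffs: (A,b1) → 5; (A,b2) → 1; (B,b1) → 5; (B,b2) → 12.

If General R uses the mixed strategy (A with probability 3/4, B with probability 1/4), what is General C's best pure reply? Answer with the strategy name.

b2

If General C plays b1, General R's expected payoff is (3/4)·5 + (1/4)·5 = 5.
If General C plays b2, General R's expected payoff is (3/4)·1 + (1/4)·12 = 15/4.
General C minimizes General R's payoff; the smallest is 15/4, so the best response is b2.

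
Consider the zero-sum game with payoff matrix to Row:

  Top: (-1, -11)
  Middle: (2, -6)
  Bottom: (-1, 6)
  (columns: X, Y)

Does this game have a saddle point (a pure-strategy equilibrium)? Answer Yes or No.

No

Row minima: Top → -11, Middle → -6, Bottom → -1; maximin = -1.
Column maxima: X → 2, Y → 6; minimax = 2.
-1 ≠ 2, so no pure-strategy equilibrium exists.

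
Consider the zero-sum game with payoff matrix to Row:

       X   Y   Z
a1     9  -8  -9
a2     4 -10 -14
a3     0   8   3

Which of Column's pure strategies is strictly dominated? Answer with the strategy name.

Z holds Row's payoff strictly below Y in every row: -9 < -8, -14 < -10, 3 < 8.
So Y is strictly dominated for Column.

Y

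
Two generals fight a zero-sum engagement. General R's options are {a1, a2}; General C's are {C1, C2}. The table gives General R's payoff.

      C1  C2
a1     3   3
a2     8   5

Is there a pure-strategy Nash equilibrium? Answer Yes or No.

Row minima: a1 → 3, a2 → 5; maximin = 5.
Column maxima: C1 → 8, C2 → 5; minimax = 5.
maximin = minimax = 5, so a saddle point exists.

Yes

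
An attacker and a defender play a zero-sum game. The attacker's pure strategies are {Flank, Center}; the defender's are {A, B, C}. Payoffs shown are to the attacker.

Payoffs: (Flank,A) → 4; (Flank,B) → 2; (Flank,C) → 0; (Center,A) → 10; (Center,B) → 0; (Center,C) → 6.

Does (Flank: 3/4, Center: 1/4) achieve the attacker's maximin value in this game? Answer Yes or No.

Against A this mix gives (3/4)·4 + (1/4)·10 = 11/2.
Against B this mix gives (3/4)·2 + (1/4)·0 = 3/2.
Against C this mix gives (3/4)·0 + (1/4)·6 = 3/2.
All of the defender's active replies (B, C) yield 3/2, and no column does worse for the attacker. The mix makes the defender indifferent and guarantees 3/2, so it is optimal.

Yes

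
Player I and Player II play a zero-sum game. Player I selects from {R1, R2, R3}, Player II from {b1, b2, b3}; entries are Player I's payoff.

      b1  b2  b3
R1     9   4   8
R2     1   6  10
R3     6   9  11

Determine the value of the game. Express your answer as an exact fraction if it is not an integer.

Row minima: R1 → 4, R2 → 1, R3 → 6; maximin = 6.
Column maxima: b1 → 9, b2 → 9, b3 → 11; minimax = 9.
6 ≠ 9, so there is no saddle point; optimal play is mixed.
R2 is strictly dominated by R3, so Player I never plays it.
b3 is strictly dominated by b2 (it gives Player I strictly more in every row), so Player II never plays it.
On the remaining 2×2 (R1, R3 vs b1, b2):
Let Player I play R1 with probability p. Expected payoff against b1: 9p + 6(1−p) = 3p + 6; against b2: 4p + 9(1−p) = −5p + 9.
Setting these equal: 3p + 6 = −5p + 9 ⇒ 8p = 3 ⇒ p = 3/8, and the value is (3)·(3/8) + 6 = 57/8.
For Player II: with q = P(b1), equating R1's and R3's payoffs gives 5q + 4 = −3q + 9 ⇒ q = 5/8.

57/8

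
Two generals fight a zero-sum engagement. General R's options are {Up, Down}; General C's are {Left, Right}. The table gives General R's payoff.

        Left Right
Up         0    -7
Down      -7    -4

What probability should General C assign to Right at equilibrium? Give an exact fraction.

Row minima: Up → -7, Down → -7; maximin = -7.
Column maxima: Left → 0, Right → -4; minimax = -4.
-7 ≠ -4, so there is no saddle point; optimal play is mixed.
Let General R play Up with probability p. Expected payoff against Left: 0p + (-7)(1−p) = 7p − 7; against Right: (-7)p + (-4)(1−p) = −3p − 4.
Setting these equal: 7p − 7 = −3p − 4 ⇒ 10p = 3 ⇒ p = 3/10, and the value is (7)·(3/10) − 7 = -49/10.
For General C: with q = P(Left), equating Up's and Down's payoffs gives 7q − 7 = −3q − 4 ⇒ q = 3/10.

7/10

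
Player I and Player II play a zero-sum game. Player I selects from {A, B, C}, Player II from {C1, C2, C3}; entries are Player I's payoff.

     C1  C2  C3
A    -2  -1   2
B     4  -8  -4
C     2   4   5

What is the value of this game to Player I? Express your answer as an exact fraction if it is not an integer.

16/7

Row minima: A → -2, B → -8, C → 2; maximin = 2.
Column maxima: C1 → 4, C2 → 4, C3 → 5; minimax = 4.
2 ≠ 4, so there is no saddle point; optimal play is mixed.
A is strictly dominated by C, so Player I never plays it.
C3 is strictly dominated by C2 (it gives Player I strictly more in every row), so Player II never plays it.
On the remaining 2×2 (B, C vs C1, C2):
Let Player I play B with probability p. Expected payoff against C1: 4p + 2(1−p) = 2p + 2; against C2: (-8)p + 4(1−p) = −12p + 4.
Setting these equal: 2p + 2 = −12p + 4 ⇒ 14p = 2 ⇒ p = 1/7, and the value is (2)·(1/7) + 2 = 16/7.
For Player II: with q = P(C1), equating B's and C's payoffs gives 12q − 8 = −2q + 4 ⇒ q = 6/7.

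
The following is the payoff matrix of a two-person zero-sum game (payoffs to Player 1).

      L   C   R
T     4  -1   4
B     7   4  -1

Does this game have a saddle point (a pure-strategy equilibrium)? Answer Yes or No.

Row minima: T → -1, B → -1; maximin = -1.
Column maxima: L → 7, C → 4, R → 4; minimax = 4.
-1 ≠ 4, so no pure-strategy equilibrium exists.

No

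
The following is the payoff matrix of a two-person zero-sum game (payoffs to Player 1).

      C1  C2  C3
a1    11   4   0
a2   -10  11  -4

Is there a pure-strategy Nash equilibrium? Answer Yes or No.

Yes

Row minima: a1 → 0, a2 → -10; maximin = 0.
Column maxima: C1 → 11, C2 → 11, C3 → 0; minimax = 0.
maximin = minimax = 0, so a saddle point exists.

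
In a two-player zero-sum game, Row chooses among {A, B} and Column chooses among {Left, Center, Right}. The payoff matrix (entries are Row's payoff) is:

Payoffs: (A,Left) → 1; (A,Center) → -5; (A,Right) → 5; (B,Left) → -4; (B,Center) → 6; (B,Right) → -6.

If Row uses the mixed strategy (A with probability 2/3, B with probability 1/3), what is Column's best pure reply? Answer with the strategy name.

Center

If Column plays Left, Row's expected payoff is (2/3)·1 + (1/3)·(-4) = -2/3.
If Column plays Center, Row's expected payoff is (2/3)·(-5) + (1/3)·6 = -4/3.
If Column plays Right, Row's expected payoff is (2/3)·5 + (1/3)·(-6) = 4/3.
Column minimizes Row's payoff; the smallest is -4/3, so the best response is Center.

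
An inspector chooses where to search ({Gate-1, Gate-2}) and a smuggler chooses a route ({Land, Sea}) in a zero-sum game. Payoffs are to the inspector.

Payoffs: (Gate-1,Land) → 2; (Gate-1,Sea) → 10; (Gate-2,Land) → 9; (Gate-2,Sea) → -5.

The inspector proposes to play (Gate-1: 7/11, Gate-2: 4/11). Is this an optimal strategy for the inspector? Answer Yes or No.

Against Land this mix gives (7/11)·2 + (4/11)·9 = 50/11.
Against Sea this mix gives (7/11)·10 + (4/11)·(-5) = 50/11.
All of the smuggler's active replies (Land, Sea) yield 50/11, and no column does worse for the inspector. The mix makes the smuggler indifferent and guarantees 50/11, so it is optimal.

Yes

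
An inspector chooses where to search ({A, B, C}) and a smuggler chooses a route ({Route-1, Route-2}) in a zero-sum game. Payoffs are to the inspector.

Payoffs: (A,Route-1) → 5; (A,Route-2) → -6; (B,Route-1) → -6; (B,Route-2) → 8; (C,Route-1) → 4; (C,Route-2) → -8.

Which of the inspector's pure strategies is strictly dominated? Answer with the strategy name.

A gives a strictly higher payoff than C against every column: 5 > 4, -6 > -8.
So C is strictly dominated and the inspector never plays it.

C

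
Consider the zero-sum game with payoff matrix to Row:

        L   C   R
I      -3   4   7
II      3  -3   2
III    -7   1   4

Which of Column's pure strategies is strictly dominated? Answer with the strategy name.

R

C holds Row's payoff strictly below R in every row: 4 < 7, -3 < 2, 1 < 4.
So R is strictly dominated for Column.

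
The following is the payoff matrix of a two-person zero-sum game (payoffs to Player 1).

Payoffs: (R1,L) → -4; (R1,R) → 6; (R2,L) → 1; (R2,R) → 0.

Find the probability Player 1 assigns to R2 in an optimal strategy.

Row minima: R1 → -4, R2 → 0; maximin = 0.
Column maxima: L → 1, R → 6; minimax = 1.
0 ≠ 1, so there is no saddle point; optimal play is mixed.
Let Player 1 play R1 with probability p. Expected payoff against L: (-4)p + 1(1−p) = −5p + 1; against R: 6p + 0(1−p) = 6p.
Setting these equal: −5p + 1 = 6p ⇒ −11p = -1 ⇒ p = 1/11, and the value is (-5)·(1/11) + 1 = 6/11.
For Player 2: with q = P(L), equating R1's and R2's payoffs gives −10q + 6 = q ⇒ q = 6/11.

10/11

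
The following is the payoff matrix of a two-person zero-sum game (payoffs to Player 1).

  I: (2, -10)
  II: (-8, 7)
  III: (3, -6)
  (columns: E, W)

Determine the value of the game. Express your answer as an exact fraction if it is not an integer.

-9/8

Row minima: I → -10, II → -8, III → -6; maximin = -6.
Column maxima: E → 3, W → 7; minimax = 3.
-6 ≠ 3, so there is no saddle point; optimal play is mixed.
I is strictly dominated by III, so Player 1 never plays it.
On the remaining 2×2 (II, III vs E, W):
Let Player 1 play II with probability p. Expected payoff against E: (-8)p + 3(1−p) = −11p + 3; against W: 7p + (-6)(1−p) = 13p − 6.
Setting these equal: −11p + 3 = 13p − 6 ⇒ −24p = -9 ⇒ p = 3/8, and the value is (-11)·(3/8) + 3 = -9/8.
For Player 2: with q = P(E), equating II's and III's payoffs gives −15q + 7 = 9q − 6 ⇒ q = 13/24.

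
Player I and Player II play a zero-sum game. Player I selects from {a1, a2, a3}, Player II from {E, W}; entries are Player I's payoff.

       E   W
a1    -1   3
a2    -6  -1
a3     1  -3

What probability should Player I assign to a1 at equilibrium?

1/2

Row minima: a1 → -1, a2 → -6, a3 → -3; maximin = -1.
Column maxima: E → 1, W → 3; minimax = 1.
-1 ≠ 1, so there is no saddle point; optimal play is mixed.
a2 is strictly dominated by a1, so Player I never plays it.
On the remaining 2×2 (a1, a3 vs E, W):
Let Player I play a1 with probability p. Expected payoff against E: (-1)p + 1(1−p) = −2p + 1; against W: 3p + (-3)(1−p) = 6p − 3.
Setting these equal: −2p + 1 = 6p − 3 ⇒ −8p = -4 ⇒ p = 1/2, and the value is (-2)·(1/2) + 1 = 0.
For Player II: with q = P(E), equating a1's and a3's payoffs gives −4q + 3 = 4q − 3 ⇒ q = 3/4.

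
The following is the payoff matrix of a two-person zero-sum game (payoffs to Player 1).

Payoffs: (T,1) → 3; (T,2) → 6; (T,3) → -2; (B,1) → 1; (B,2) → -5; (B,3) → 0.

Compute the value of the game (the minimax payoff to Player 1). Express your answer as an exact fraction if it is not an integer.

Row minima: T → -2, B → -5; maximin = -2.
Column maxima: 1 → 3, 2 → 6, 3 → 0; minimax = 0.
-2 ≠ 0, so there is no saddle point; optimal play is mixed.
1 is strictly dominated by 3 (it gives Player 1 strictly more in every row), so Player 2 never plays it.
On the remaining 2×2 (T, B vs 2, 3):
Let Player 1 play T with probability p. Expected payoff against 2: 6p + (-5)(1−p) = 11p − 5; against 3: (-2)p + 0(1−p) = −2p.
Setting these equal: 11p − 5 = −2p ⇒ 13p = 5 ⇒ p = 5/13, and the value is (11)·(5/13) − 5 = -10/13.
For Player 2: with q = P(2), equating T's and B's payoffs gives 8q − 2 = −5q ⇒ q = 2/13.

-10/13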